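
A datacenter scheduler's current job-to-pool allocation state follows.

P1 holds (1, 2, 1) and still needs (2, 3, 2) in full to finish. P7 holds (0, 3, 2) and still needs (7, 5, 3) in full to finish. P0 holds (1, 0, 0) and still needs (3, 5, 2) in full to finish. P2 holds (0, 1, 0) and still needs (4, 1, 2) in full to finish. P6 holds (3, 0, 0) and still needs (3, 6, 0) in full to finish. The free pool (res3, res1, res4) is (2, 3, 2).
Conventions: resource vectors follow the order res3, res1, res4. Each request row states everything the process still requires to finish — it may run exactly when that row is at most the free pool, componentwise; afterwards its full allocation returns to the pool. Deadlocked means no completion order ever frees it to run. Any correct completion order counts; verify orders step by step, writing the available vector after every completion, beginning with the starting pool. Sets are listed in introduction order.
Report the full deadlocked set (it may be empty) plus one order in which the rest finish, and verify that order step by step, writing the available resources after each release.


Nothing here is deadlocked.
Key observation: starting with P1, each completion frees enough for the next — no one is permanently blocked.
A valid finishing order for the others: P1, P0, P2, P6, P7. Check, step by step:
  pool = (2, 3, 2)
  P1: need (2, 3, 2) fits (2, 3, 2); releases (1, 2, 1), pool now (3, 5, 3)
  P0: need (3, 5, 2) fits (3, 5, 3); releases (1, 0, 0), pool now (4, 5, 3)
  P2: need (4, 1, 2) fits (4, 5, 3); releases (0, 1, 0), pool now (4, 6, 3)
  P6: need (3, 6, 0) fits (4, 6, 3); releases (3, 0, 0), pool now (7, 6, 3)
  P7: need (7, 5, 3) fits (7, 6, 3); releases (0, 3, 2), pool now (7, 9, 5)


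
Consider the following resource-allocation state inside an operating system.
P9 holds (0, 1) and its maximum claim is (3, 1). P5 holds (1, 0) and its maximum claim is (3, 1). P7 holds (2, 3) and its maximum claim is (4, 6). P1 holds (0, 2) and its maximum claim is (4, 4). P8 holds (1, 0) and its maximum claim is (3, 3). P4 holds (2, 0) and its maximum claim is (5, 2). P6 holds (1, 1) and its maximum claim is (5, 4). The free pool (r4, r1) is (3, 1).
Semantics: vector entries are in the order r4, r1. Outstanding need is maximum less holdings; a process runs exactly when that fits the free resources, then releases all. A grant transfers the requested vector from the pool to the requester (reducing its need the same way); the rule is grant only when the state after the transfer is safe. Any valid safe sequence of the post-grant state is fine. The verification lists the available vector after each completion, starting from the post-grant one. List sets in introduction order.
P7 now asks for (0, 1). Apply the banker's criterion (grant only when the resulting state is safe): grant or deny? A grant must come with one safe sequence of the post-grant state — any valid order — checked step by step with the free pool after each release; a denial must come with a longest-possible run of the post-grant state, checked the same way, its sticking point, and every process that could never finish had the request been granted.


DENY: after the grant no complete ordering would exist.
Key observation: no order helps: past P9, P5, the free pool tops out at (4, 1), below what each blocked process needs in r1.
Pretend the grant happened; the run P9, P5 goes as far as possible. Check, step by step:
  pool = (3, 0)
  P9 needs (3, 0) <= (3, 0) -> finishes; pool += (0, 1) = (3, 1)
  P5 needs (2, 1) <= (3, 1) -> finishes; pool += (1, 0) = (4, 1)
  P7 still needs (2, 2) but only (4, 1) is free — short on r1
  P1 still needs (4, 2) but only (4, 1) is free — short on r1
  P8 still needs (2, 3) but only (4, 1) is free — short on r1
  P4 still needs (3, 2) but only (4, 1) is free — short on r1
  P6 still needs (4, 3) but only (4, 1) is free — short on r1
Had the request been granted, P7, P1, P8, P4 and P6 could never finish.


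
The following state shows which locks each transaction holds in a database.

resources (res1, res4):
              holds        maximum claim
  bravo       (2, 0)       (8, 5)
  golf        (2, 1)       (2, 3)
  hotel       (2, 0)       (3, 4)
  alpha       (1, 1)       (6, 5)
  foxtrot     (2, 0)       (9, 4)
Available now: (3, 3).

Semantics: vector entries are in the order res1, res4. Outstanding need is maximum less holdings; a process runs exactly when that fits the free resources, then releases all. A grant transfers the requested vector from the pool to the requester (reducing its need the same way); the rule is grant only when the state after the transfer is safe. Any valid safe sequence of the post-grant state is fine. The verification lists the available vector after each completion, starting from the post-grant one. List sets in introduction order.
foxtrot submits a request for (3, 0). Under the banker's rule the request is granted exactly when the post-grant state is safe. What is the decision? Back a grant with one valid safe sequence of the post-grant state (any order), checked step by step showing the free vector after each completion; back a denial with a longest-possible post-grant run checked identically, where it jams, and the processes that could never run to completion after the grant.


GRANT. The post-grant state is safe; one safe sequence: golf, hotel, foxtrot, alpha, bravo.
Key observation: post-grant, (0, 3) remains, and an order beginning with golf completes everyone.
Check on the post-grant state, step by step:
  pool = (0, 3)
  golf: need (0, 2) fits (0, 3); releases (2, 1), pool now (2, 4)
  hotel: need (1, 4) fits (2, 4); releases (2, 0), pool now (4, 4)
  foxtrot: need (4, 4) fits (4, 4); releases (5, 0), pool now (9, 4)
  alpha: need (5, 4) fits (9, 4); releases (1, 1), pool now (10, 5)
  bravo: need (6, 5) fits (10, 5); releases (2, 0), pool now (12, 5)


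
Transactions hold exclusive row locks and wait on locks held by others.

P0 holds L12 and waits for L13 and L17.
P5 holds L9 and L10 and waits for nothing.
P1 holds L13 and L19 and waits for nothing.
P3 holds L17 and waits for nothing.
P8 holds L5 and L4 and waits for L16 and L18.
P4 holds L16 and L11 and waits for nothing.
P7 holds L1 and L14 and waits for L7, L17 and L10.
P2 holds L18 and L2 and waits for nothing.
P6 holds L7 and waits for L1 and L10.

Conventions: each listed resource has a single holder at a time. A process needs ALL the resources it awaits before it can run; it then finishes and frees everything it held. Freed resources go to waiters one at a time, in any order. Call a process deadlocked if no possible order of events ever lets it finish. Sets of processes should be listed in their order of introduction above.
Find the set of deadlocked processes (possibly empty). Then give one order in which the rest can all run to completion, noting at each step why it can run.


The deadlocked set is P7 and P6.
Key observation: the cycle P7 -> P6 -> P7 can never break — each member waits on the next; no other process is dragged down with it.
The rest can finish in the order P2, P4, P1, P5, P8, P3, P0.
Walking it through:
  P2: no waits; runs immediately, freeing L18 and L2
  P4: no waits; runs immediately, freeing L16 and L11
  P1: no waits; runs immediately, freeing L13 and L19
  P5: no waits; runs immediately, freeing L9 and L10
  P8: everything it awaited (L16 and L18) is free; runs, freeing L5 and L4
  P3: no waits; runs immediately, freeing L17
  P0: everything it awaited (L13 and L17) is free; runs, freeing L12


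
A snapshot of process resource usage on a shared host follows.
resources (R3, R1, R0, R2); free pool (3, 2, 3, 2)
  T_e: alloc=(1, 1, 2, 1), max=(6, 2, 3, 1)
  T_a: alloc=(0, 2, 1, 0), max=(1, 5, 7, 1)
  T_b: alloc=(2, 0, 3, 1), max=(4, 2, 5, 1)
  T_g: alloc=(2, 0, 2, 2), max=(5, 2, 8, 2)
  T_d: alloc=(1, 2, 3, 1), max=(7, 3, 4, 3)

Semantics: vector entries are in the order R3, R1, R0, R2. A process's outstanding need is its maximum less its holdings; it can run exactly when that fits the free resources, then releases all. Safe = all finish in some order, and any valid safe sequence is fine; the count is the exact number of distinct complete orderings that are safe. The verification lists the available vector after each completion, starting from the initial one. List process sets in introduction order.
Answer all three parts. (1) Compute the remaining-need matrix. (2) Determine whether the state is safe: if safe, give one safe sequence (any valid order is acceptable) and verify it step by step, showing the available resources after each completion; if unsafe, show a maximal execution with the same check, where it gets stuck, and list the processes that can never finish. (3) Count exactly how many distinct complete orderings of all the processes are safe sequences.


(1) Remaining need (order R3, R1, R0, R2):
  T_e: (5, 1, 1, 0)
  T_a: (1, 3, 6, 1)
  T_b: (2, 2, 2, 0)
  T_g: (3, 2, 6, 0)
  T_d: (6, 1, 1, 2)
(2) The state is SAFE; one workable sequence: T_b, T_e, T_d, T_g, T_a.
Key observation: reading the order forward, T_b is the first process whose need (2, 2, 2, 0) meets the free pool (3, 2, 3, 2) exactly on a resource it requests.
Step-by-step check:
  pool = (3, 2, 3, 2)
  T_b: need (2, 2, 2, 0) fits (3, 2, 3, 2); releases (2, 0, 3, 1), pool now (5, 2, 6, 3)
  T_e: need (5, 1, 1, 0) fits (5, 2, 6, 3); releases (1, 1, 2, 1), pool now (6, 3, 8, 4)
  T_d: need (6, 1, 1, 2) fits (6, 3, 8, 4); releases (1, 2, 3, 1), pool now (7, 5, 11, 5)
  T_g: need (3, 2, 6, 0) fits (7, 5, 11, 5); releases (2, 0, 2, 2), pool now (9, 5, 13, 7)
  T_a: need (1, 3, 6, 1) fits (9, 5, 13, 7); releases (0, 2, 1, 0), pool now (9, 7, 14, 7)
(3) Exactly 10 of the possible complete orderings are safe sequences.


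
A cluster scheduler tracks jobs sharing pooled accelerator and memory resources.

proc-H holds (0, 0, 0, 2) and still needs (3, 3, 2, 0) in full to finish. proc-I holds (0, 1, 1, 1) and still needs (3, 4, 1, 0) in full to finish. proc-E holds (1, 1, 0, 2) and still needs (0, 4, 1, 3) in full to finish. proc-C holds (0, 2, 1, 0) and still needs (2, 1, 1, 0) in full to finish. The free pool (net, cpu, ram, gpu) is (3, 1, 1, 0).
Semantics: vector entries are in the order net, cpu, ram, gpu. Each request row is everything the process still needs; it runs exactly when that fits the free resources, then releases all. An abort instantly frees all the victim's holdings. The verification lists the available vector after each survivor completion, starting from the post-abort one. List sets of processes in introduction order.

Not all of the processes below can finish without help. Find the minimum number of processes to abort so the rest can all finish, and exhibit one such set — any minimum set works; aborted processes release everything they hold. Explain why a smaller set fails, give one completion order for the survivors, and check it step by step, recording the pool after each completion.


Minimum abort set: proc-I.
Key observation: no ordering could ever have run proc-E before the abort of proc-I; with (0, 1, 1, 1) back in the pool it fits at step 3.
Minimality: the empty abort set fails — the state is deadlocked as it stands.
Survivors finish in the order: proc-C, proc-H, proc-E. Step-by-step check (pool after the aborts first):
  pool = (3, 2, 2, 1)
  proc-C: need (2, 1, 1, 0) fits (3, 2, 2, 1); releases (0, 2, 1, 0), pool now (3, 4, 3, 1)
  proc-H: need (3, 3, 2, 0) fits (3, 4, 3, 1); releases (0, 0, 0, 2), pool now (3, 4, 3, 3)
  proc-E: need (0, 4, 1, 3) fits (3, 4, 3, 3); releases (1, 1, 0, 2), pool now (4, 5, 3, 5)


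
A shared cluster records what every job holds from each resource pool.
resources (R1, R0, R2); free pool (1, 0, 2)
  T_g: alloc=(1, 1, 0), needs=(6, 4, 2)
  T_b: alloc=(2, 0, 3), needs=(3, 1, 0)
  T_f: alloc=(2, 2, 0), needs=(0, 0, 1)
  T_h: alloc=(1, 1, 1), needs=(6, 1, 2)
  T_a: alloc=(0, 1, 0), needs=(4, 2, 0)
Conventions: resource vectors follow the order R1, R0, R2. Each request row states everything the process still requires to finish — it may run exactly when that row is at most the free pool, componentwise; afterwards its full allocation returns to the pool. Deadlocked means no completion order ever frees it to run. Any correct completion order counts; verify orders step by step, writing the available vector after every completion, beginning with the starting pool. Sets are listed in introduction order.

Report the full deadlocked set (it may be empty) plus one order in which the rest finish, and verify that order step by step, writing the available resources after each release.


Deadlocked: T_g and T_h.
Key observation: T_f, T_b, T_a can finish, but then (5, 3, 5) is all there is, and the blocked group's R1 demands exceed it.
The rest can finish in the order T_f, T_b, T_a. Step-by-step check:
  pool = (1, 0, 2)
  run T_f (needs (0, 0, 1), free (1, 0, 2)); after release of (2, 2, 0) the pool is (3, 2, 2)
  run T_b (needs (3, 1, 0), free (3, 2, 2)); after release of (2, 0, 3) the pool is (5, 2, 5)
  run T_a (needs (4, 2, 0), free (5, 2, 5)); after release of (0, 1, 0) the pool is (5, 3, 5)
None of the blocked processes ever fits:
  T_g still needs (6, 4, 2) but only (5, 3, 5) is free — short on R1 and R0
  T_h still needs (6, 1, 2) but only (5, 3, 5) is free — short on R1


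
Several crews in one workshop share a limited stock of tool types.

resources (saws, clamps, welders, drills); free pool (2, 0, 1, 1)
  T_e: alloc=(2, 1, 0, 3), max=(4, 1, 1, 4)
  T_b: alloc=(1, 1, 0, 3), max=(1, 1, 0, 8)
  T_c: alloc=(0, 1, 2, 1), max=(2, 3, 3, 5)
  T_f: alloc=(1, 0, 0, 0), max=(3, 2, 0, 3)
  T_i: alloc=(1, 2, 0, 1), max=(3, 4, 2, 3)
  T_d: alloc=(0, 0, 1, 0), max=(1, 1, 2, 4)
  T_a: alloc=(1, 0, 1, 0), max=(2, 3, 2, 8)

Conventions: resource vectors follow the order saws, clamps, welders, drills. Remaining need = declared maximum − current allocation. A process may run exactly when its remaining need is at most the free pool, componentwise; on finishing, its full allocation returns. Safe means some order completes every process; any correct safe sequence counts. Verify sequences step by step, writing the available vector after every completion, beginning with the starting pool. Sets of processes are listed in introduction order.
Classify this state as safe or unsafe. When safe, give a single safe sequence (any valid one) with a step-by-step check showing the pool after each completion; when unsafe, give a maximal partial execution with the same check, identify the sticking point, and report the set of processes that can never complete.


UNSAFE — no complete ordering exists.
Key observation: after T_e, T_d the pool peaks at (4, 1, 2, 4), and each blocked process is short somewhere: T_b on drills; T_c on clamps; T_f on clamps; T_i on clamps; T_a on clamps, drills.
Going as far as possible: T_e, T_d; after that, nothing fits. Step-by-step check:
  pool = (2, 0, 1, 1)
  run T_e (needs (2, 0, 1, 1), free (2, 0, 1, 1)); after release of (2, 1, 0, 3) the pool is (4, 1, 1, 4)
  run T_d (needs (1, 1, 1, 4), free (4, 1, 1, 4)); after release of (0, 0, 1, 0) the pool is (4, 1, 2, 4)
  T_b cannot run: need (0, 0, 0, 5) vs free (4, 1, 2, 4) (insufficient drills)
  T_c cannot run: need (2, 2, 1, 4) vs free (4, 1, 2, 4) (insufficient clamps)
  T_f cannot run: need (2, 2, 0, 3) vs free (4, 1, 2, 4) (insufficient clamps)
  T_i cannot run: need (2, 2, 2, 2) vs free (4, 1, 2, 4) (insufficient clamps)
  T_a cannot run: need (1, 3, 1, 8) vs free (4, 1, 2, 4) (insufficient clamps and drills)
Never able to finish: T_b, T_c, T_f, T_i and T_a.


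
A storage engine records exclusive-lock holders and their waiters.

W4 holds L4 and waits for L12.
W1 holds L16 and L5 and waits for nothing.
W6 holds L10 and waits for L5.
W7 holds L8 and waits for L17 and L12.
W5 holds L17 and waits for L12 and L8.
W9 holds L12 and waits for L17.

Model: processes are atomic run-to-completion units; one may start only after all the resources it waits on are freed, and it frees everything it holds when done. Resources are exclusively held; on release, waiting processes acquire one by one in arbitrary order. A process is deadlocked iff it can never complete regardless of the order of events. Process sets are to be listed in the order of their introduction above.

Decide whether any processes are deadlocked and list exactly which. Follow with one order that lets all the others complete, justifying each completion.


The deadlocked set is W4, W7, W5 and W9.
Key observation: the waits loop around W5 -> W7 -> W5 with no way out; W9 is caught in further circular waits and W4 waits into the deadlock from upstream.
One completion order for the rest: W1, W6.
Step-by-step check:
  W1: no waits; runs immediately, freeing L16 and L5
  W6 waits on L5 — all released -> runs and releases L10


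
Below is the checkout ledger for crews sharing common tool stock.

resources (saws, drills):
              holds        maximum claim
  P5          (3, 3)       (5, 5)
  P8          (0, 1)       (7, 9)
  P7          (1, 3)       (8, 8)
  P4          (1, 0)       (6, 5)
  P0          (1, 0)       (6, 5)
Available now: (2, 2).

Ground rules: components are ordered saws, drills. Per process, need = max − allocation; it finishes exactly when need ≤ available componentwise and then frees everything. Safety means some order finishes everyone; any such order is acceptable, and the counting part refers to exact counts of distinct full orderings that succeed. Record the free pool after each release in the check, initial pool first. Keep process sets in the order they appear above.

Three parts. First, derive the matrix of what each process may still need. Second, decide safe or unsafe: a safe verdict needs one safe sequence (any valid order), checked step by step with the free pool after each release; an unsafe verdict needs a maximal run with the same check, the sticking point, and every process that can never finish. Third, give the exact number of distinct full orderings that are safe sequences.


(1) Remaining need (order saws, drills):
  P5: (2, 2)
  P8: (7, 8)
  P7: (7, 5)
  P4: (5, 5)
  P0: (5, 5)
(2) SAFE. One safe sequence: P5, P4, P0, P7, P8.
Key observation: at P5 the run first touches a limit — (2, 2) against (2, 2), exact on a resource it actually requests.
Verifying each step:
  pool = (2, 2)
  P5 needs (2, 2) <= (2, 2) -> finishes; pool += (3, 3) = (5, 5)
  P4 needs (5, 5) <= (5, 5) -> finishes; pool += (1, 0) = (6, 5)
  P0 needs (5, 5) <= (6, 5) -> finishes; pool += (1, 0) = (7, 5)
  P7 needs (7, 5) <= (7, 5) -> finishes; pool += (1, 3) = (8, 8)
  P8 needs (7, 8) <= (8, 8) -> finishes; pool += (0, 1) = (8, 9)
(3) Exactly 2 of the possible complete orderings are safe sequences.


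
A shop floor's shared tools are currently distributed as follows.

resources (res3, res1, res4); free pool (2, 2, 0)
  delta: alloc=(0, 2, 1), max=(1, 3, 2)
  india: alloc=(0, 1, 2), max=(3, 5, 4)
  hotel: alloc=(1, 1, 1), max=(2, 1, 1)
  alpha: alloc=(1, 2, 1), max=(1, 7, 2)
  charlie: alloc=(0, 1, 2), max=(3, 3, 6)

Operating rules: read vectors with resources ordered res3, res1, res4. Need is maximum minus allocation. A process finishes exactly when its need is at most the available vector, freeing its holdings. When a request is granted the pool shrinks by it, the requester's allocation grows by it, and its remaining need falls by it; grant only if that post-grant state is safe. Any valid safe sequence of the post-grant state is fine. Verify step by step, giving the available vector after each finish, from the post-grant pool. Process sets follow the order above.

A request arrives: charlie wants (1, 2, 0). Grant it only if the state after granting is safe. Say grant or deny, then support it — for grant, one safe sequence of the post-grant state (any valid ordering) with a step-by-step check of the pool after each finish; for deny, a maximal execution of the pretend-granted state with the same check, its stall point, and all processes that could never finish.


DENY — the pretend-granted state is unsafe.
Key observation: after hotel, delta the pool peaks at (2, 3, 2), and each blocked process is short somewhere: india on res3, res1; alpha on res1; charlie on res4.
On the post-grant state, hotel, delta is a maximal run — nothing extends it. Verifying each step:
  pool = (1, 0, 0)
  hotel needs (1, 0, 0) <= (1, 0, 0) -> finishes; pool += (1, 1, 1) = (2, 1, 1)
  delta needs (1, 1, 1) <= (2, 1, 1) -> finishes; pool += (0, 2, 1) = (2, 3, 2)
  india cannot run: need (3, 4, 2) vs free (2, 3, 2) (insufficient res3 and res1)
  alpha cannot run: need (0, 5, 1) vs free (2, 3, 2) (insufficient res1)
  charlie cannot run: need (2, 0, 4) vs free (2, 3, 2) (insufficient res4)
Post-grant, the permanently blocked set is india, alpha and charlie.


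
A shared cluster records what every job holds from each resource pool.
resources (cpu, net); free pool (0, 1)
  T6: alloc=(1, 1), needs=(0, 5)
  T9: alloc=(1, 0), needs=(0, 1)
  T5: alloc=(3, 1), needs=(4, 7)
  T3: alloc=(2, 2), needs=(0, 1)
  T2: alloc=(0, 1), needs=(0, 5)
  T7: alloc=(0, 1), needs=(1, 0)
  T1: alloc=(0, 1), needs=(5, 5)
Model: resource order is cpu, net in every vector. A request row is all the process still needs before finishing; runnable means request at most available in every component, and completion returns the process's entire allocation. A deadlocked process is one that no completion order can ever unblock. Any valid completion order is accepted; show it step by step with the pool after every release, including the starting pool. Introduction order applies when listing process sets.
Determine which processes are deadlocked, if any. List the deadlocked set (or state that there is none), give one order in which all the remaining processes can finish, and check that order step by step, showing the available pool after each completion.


Deadlocked set: T6, T5, T2 and T1.
Key observation: no order helps: past T3, T7, T9, the free pool tops out at (3, 4), below what each blocked process needs in net.
One completion order for the rest: T3, T7, T9. Verifying each step:
  pool = (0, 1)
  T3 needs (0, 1) <= (0, 1) -> finishes; pool += (2, 2) = (2, 3)
  T7 needs (1, 0) <= (2, 3) -> finishes; pool += (0, 1) = (2, 4)
  T9 needs (0, 1) <= (2, 4) -> finishes; pool += (1, 0) = (3, 4)
The stuck group stays short no matter what:
  T6 still needs (0, 5) but only (3, 4) is free — short on net
  T5 still needs (4, 7) but only (3, 4) is free — short on cpu and net
  T2 still needs (0, 5) but only (3, 4) is free — short on net
  T1 still needs (5, 5) but only (3, 4) is free — short on cpu and net


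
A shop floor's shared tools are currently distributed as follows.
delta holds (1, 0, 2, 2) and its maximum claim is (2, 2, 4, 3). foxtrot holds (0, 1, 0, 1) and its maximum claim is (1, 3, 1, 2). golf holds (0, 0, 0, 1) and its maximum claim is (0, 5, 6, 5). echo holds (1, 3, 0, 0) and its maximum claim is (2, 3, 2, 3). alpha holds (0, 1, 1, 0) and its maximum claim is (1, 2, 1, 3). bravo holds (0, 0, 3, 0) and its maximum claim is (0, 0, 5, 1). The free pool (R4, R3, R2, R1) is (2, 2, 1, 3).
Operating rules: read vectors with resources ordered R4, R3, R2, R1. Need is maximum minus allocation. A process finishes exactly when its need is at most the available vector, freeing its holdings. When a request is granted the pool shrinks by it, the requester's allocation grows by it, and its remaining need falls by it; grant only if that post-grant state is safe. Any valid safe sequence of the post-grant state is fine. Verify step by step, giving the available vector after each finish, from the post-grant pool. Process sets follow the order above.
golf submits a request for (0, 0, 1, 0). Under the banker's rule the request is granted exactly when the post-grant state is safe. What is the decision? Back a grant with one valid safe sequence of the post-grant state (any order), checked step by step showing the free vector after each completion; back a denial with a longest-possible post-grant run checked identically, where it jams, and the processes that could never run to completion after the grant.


DENY — the pretend-granted state is unsafe.
Key observation: R2 is the bottleneck — with alpha, foxtrot done the pool holds (2, 4, 1, 4), short of every remaining need.
After a pretend grant, a maximal execution: alpha, foxtrot — then nothing else fits. Walking it through:
  pool = (2, 2, 0, 3)
  alpha: need (1, 1, 0, 3) fits (2, 2, 0, 3); releases (0, 1, 1, 0), pool now (2, 3, 1, 3)
  foxtrot: need (1, 2, 1, 1) fits (2, 3, 1, 3); releases (0, 1, 0, 1), pool now (2, 4, 1, 4)
  delta still needs (1, 2, 2, 1) but only (2, 4, 1, 4) is free — short on R2
  golf still needs (0, 5, 5, 4) but only (2, 4, 1, 4) is free — short on R3 and R2
  echo still needs (1, 0, 2, 3) but only (2, 4, 1, 4) is free — short on R2
  bravo still needs (0, 0, 2, 1) but only (2, 4, 1, 4) is free — short on R2
Post-grant, the permanently blocked set is delta, golf, echo and bravo.


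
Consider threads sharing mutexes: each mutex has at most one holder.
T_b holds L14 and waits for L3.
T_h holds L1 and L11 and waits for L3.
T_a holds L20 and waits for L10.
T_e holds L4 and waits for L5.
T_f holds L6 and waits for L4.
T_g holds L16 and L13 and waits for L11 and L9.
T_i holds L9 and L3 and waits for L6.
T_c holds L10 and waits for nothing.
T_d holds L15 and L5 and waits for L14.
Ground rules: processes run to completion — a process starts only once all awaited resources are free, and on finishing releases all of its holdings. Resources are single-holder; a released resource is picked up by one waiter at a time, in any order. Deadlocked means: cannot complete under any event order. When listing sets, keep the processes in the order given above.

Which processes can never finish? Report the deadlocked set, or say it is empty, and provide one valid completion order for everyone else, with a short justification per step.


Deadlocked set: T_b, T_h, T_e, T_f, T_g, T_i and T_d.
Key observation: the cycle T_b -> T_i -> T_f -> T_e -> T_d -> T_b can never break — each member waits on the next; T_h and T_g wait into the deadlock from upstream.
A valid finishing order for the others: T_c, T_a.
Verifying each step:
  T_c waits on nothing -> runs at once and releases L10
  T_a: everything it awaited (L10) is free; runs, freeing L20


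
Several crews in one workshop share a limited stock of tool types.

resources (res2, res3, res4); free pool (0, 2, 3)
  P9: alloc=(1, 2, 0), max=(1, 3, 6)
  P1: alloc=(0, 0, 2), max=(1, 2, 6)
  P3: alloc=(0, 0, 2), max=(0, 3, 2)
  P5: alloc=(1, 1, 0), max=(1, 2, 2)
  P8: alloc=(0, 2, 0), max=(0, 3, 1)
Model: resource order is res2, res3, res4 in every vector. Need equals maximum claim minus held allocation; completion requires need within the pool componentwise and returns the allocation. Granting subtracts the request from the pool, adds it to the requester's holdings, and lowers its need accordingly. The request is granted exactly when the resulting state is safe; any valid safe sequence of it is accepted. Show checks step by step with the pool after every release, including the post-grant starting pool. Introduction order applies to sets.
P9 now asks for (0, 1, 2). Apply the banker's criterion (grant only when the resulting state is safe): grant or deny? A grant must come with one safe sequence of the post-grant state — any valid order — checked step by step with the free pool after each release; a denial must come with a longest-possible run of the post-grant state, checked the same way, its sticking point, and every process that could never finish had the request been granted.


DENY. Granting would leave the state unsafe.
Key observation: even finishing P8, P3, P5 leaves just (1, 4, 3) free — too little res4 for any of the remaining processes.
Pretend the grant happened; the run P8, P3, P5 goes as far as possible. Walking it through:
  pool = (0, 1, 1)
  run P8 (needs (0, 1, 1), free (0, 1, 1)); after release of (0, 2, 0) the pool is (0, 3, 1)
  run P3 (needs (0, 3, 0), free (0, 3, 1)); after release of (0, 0, 2) the pool is (0, 3, 3)
  run P5 (needs (0, 1, 2), free (0, 3, 3)); after release of (1, 1, 0) the pool is (1, 4, 3)
  P9 still needs (0, 0, 4) but only (1, 4, 3) is free — short on res4
  P1 still needs (1, 2, 4) but only (1, 4, 3) is free — short on res4
Processes that could never finish after the grant: P9 and P1.


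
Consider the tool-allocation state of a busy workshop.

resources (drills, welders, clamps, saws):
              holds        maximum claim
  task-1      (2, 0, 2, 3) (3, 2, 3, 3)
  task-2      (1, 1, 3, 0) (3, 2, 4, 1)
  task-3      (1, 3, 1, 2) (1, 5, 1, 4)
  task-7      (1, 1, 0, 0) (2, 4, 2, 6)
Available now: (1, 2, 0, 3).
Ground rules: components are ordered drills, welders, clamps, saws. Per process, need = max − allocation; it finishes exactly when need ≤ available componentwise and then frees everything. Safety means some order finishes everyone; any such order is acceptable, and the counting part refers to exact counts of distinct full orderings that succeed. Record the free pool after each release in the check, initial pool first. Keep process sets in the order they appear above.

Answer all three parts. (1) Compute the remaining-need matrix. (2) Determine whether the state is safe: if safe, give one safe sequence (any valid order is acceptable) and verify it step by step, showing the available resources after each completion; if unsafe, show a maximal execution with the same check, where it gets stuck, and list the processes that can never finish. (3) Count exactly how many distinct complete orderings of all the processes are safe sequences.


(1) Need matrix, components ordered drills, welders, clamps, saws:
  task-1: (1, 2, 1, 0)
  task-2: (2, 1, 1, 1)
  task-3: (0, 2, 0, 2)
  task-7: (1, 3, 2, 6)
(2) SAFE — a valid safe sequence is task-3, task-1, task-2, task-7.
Key observation: the order's first zero-slack moment is task-3 ((0, 2, 0, 2) needed, (1, 2, 0, 3) free — a requested resource with nothing to spare).
Walking it through:
  pool = (1, 2, 0, 3)
  task-3: need (0, 2, 0, 2) fits (1, 2, 0, 3); releases (1, 3, 1, 2), pool now (2, 5, 1, 5)
  task-1: need (1, 2, 1, 0) fits (2, 5, 1, 5); releases (2, 0, 2, 3), pool now (4, 5, 3, 8)
  task-2: need (2, 1, 1, 1) fits (4, 5, 3, 8); releases (1, 1, 3, 0), pool now (5, 6, 6, 8)
  task-7: need (1, 3, 2, 6) fits (5, 6, 6, 8); releases (1, 1, 0, 0), pool now (6, 7, 6, 8)
(3) The exact count: 3 of the possible complete orderings are safe sequences.


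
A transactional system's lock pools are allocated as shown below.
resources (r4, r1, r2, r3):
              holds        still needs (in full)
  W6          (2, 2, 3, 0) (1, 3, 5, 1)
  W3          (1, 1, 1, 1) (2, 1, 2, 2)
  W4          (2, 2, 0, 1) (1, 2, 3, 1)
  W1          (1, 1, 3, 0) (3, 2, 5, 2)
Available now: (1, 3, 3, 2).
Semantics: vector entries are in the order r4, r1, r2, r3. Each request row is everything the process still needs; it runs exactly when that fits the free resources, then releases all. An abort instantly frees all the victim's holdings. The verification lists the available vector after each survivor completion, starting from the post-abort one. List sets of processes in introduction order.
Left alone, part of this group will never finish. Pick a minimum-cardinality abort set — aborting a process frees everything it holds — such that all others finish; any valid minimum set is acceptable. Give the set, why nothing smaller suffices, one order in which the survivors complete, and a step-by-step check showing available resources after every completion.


Abort W6.
Key observation: before aborting W6, W1 was permanently blocked — no order could ever run it; afterwards it completes at step 1.
Minimality: the empty abort set fails — the state is deadlocked as it stands.
Survivors finish in the order: W1, W4, W3. Verifying each step (pool after the aborts first):
  pool = (3, 5, 6, 2)
  W1: need (3, 2, 5, 2) fits (3, 5, 6, 2); releases (1, 1, 3, 0), pool now (4, 6, 9, 2)
  W4: need (1, 2, 3, 1) fits (4, 6, 9, 2); releases (2, 2, 0, 1), pool now (6, 8, 9, 3)
  W3: need (2, 1, 2, 2) fits (6, 8, 9, 3); releases (1, 1, 1, 1), pool now (7, 9, 10, 4)


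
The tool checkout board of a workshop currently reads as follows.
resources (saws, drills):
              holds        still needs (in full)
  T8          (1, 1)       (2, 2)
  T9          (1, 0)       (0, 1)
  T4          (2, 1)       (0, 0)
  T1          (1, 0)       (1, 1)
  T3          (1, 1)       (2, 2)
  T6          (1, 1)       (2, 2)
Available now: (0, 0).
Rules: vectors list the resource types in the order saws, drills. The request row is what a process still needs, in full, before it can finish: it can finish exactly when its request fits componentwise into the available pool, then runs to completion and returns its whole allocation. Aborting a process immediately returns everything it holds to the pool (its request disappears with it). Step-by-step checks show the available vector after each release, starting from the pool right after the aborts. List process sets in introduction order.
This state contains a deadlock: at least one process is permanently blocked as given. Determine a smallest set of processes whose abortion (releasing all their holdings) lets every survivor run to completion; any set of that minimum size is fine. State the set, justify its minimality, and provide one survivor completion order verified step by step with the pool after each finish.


The answer: abort T3.
Key observation: T8 was stuck for good until T3 gave back (1, 1); in the order shown it finishes at step 4.
Minimality: the empty abort set fails — the state is deadlocked as it stands.
One survivor order: T1, T9, T4, T8, T6. Verifying each step (post-abort pool first):
  pool = (1, 1)
  T1: need (1, 1) fits (1, 1); releases (1, 0), pool now (2, 1)
  T9: need (0, 1) fits (2, 1); releases (1, 0), pool now (3, 1)
  T4: need (0, 0) fits (3, 1); releases (2, 1), pool now (5, 2)
  T8: need (2, 2) fits (5, 2); releases (1, 1), pool now (6, 3)
  T6: need (2, 2) fits (6, 3); releases (1, 1), pool now (7, 4)


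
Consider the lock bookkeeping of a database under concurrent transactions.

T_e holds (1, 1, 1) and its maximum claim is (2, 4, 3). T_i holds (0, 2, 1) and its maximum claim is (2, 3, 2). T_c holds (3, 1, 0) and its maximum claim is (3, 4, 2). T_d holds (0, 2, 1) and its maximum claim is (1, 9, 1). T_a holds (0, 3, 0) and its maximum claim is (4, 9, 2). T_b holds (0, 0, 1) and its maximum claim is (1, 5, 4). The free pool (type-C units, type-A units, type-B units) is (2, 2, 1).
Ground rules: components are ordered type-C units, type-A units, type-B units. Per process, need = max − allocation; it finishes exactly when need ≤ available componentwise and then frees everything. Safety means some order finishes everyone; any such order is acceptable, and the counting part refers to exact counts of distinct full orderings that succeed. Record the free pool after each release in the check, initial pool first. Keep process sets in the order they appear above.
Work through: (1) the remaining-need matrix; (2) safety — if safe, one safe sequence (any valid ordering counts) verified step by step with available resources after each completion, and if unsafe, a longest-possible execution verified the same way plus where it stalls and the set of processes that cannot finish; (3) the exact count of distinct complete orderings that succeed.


(1) Need matrix, components ordered type-C units, type-A units, type-B units:
  T_e: (1, 3, 2)
  T_i: (2, 1, 1)
  T_c: (0, 3, 2)
  T_d: (1, 7, 0)
  T_a: (4, 6, 2)
  T_b: (1, 5, 3)
(2) SAFE, for example via the order T_i, T_c, T_e, T_a, T_d, T_b.
Key observation: at T_i the run first touches a limit — (2, 1, 1) against (2, 2, 1), exact on a resource it actually requests.
Step-by-step check:
  pool = (2, 2, 1)
  T_i: need (2, 1, 1) fits (2, 2, 1); releases (0, 2, 1), pool now (2, 4, 2)
  T_c: need (0, 3, 2) fits (2, 4, 2); releases (3, 1, 0), pool now (5, 5, 2)
  T_e: need (1, 3, 2) fits (5, 5, 2); releases (1, 1, 1), pool now (6, 6, 3)
  T_a: need (4, 6, 2) fits (6, 6, 3); releases (0, 3, 0), pool now (6, 9, 3)
  T_d: need (1, 7, 0) fits (6, 9, 3); releases (0, 2, 1), pool now (6, 11, 4)
  T_b: need (1, 5, 3) fits (6, 11, 4); releases (0, 0, 1), pool now (6, 11, 5)
(3) Precisely 7 of the possible complete orderings are safe sequences.


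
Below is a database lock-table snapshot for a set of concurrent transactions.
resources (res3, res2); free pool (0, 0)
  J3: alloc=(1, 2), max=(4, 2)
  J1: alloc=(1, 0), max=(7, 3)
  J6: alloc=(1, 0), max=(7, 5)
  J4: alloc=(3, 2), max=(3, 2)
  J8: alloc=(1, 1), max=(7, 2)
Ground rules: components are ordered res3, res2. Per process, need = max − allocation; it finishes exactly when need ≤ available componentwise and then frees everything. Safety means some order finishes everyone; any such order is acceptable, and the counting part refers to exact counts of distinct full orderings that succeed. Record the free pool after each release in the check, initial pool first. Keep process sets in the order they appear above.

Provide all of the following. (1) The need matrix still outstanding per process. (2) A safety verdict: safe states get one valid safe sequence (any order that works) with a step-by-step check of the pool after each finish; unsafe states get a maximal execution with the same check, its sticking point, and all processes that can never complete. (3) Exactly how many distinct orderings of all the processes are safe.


(1) Remaining need (order res3, res2):
  J3: (3, 0)
  J1: (6, 3)
  J6: (6, 5)
  J4: (0, 0)
  J8: (6, 1)
(2) UNSAFE.
Key observation: the pool after J4, J3 is (4, 4); every surviving request exceeds it in res3, so progress ends there.
The run J4, J3 cannot be extended any further. Check, step by step:
  pool = (0, 0)
  run J4 (needs (0, 0), free (0, 0)); after release of (3, 2) the pool is (3, 2)
  run J3 (needs (3, 0), free (3, 2)); after release of (1, 2) the pool is (4, 4)
  J1 cannot run: need (6, 3) vs free (4, 4) (insufficient res3)
  J6 cannot run: need (6, 5) vs free (4, 4) (insufficient res3 and res2)
  J8 cannot run: need (6, 1) vs free (4, 4) (insufficient res3)
Processes that can never finish: J1, J6 and J8.
(3) Precisely 0 of the possible complete orderings are safe sequences.


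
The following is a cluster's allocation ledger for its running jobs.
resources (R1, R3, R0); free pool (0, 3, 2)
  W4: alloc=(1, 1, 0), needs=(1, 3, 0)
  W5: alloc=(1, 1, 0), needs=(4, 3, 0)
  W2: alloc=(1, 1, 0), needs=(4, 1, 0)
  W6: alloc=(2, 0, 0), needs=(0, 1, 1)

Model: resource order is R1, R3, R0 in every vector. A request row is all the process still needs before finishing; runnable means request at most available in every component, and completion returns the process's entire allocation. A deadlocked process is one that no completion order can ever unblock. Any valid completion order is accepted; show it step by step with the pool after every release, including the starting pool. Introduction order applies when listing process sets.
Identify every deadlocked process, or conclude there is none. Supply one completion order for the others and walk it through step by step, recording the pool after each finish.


Deadlocked set: W5 and W2.
Key observation: W6, W4 can finish, but then (3, 4, 2) is all there is, and the blocked group's R1 demands exceed it.
The rest can finish in the order W6, W4. Verifying each step:
  pool = (0, 3, 2)
  W6 needs (0, 1, 1) <= (0, 3, 2) -> finishes; pool += (2, 0, 0) = (2, 3, 2)
  W4 needs (1, 3, 0) <= (2, 3, 2) -> finishes; pool += (1, 1, 0) = (3, 4, 2)
The stuck group stays short no matter what:
  W5 still needs (4, 3, 0) but only (3, 4, 2) is free — short on R1
  W2 still needs (4, 1, 0) but only (3, 4, 2) is free — short on R1


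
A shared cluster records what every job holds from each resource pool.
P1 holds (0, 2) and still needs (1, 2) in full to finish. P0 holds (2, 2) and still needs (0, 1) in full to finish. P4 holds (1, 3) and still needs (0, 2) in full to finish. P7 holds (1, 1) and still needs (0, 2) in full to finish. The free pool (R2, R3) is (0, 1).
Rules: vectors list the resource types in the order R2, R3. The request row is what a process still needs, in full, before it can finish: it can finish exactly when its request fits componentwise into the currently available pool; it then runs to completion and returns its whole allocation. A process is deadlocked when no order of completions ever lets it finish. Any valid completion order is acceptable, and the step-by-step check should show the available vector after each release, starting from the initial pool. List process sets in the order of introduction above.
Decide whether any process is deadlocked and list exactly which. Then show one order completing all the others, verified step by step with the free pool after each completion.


No process is deadlocked.
Key observation: there is always a runnable process — P0 first — so the state unwinds completely.
The rest can finish in the order P0, P4, P1, P7. Step-by-step check:
  pool = (0, 1)
  P0 needs (0, 1) <= (0, 1) -> finishes; pool += (2, 2) = (2, 3)
  P4 needs (0, 2) <= (2, 3) -> finishes; pool += (1, 3) = (3, 6)
  P1 needs (1, 2) <= (3, 6) -> finishes; pool += (0, 2) = (3, 8)
  P7 needs (0, 2) <= (3, 8) -> finishes; pool += (1, 1) = (4, 9)
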